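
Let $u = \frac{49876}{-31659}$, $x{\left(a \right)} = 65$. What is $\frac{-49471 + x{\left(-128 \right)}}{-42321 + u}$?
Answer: $\frac{1564144554}{1339890415} \approx 1.1674$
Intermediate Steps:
$u = - \frac{49876}{31659}$ ($u = 49876 \left(- \frac{1}{31659}\right) = - \frac{49876}{31659} \approx -1.5754$)
$\frac{-49471 + x{\left(-128 \right)}}{-42321 + u} = \frac{-49471 + 65}{-42321 - \frac{49876}{31659}} = - \frac{49406}{- \frac{1339890415}{31659}} = \left(-49406\right) \left(- \frac{31659}{1339890415}\right) = \frac{1564144554}{1339890415}$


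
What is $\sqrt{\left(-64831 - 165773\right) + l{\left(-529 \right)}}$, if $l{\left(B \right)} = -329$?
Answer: $i \sqrt{230933} \approx 480.55 i$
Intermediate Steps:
$\sqrt{\left(-64831 - 165773\right) + l{\left(-529 \right)}} = \sqrt{\left(-64831 - 165773\right) - 329} = \sqrt{-230604 - 329} = \sqrt{-230933} = i \sqrt{230933}$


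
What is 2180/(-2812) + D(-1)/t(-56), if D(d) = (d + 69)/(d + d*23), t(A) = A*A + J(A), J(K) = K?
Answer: -10083551/12991440 ≈ -0.77617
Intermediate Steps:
t(A) = A + A² (t(A) = A*A + A = A² + A = A + A²)
D(d) = (69 + d)/(24*d) (D(d) = (69 + d)/(d + 23*d) = (69 + d)/((24*d)) = (69 + d)*(1/(24*d)) = (69 + d)/(24*d))
2180/(-2812) + D(-1)/t(-56) = 2180/(-2812) + ((1/24)*(69 - 1)/(-1))/((-56*(1 - 56))) = 2180*(-1/2812) + ((1/24)*(-1)*68)/((-56*(-55))) = -545/703 - 17/6/3080 = -545/703 - 17/6*1/3080 = -545/703 - 17/18480 = -10083551/12991440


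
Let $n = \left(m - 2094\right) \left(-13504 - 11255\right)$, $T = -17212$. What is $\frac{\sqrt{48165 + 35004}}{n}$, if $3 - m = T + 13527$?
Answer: $- \frac{\sqrt{9241}}{13155282} \approx -7.3073 \cdot 10^{-6}$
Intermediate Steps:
$m = 3688$ ($m = 3 - \left(-17212 + 13527\right) = 3 - -3685 = 3 + 3685 = 3688$)
$n = -39465846$ ($n = \left(3688 - 2094\right) \left(-13504 - 11255\right) = 1594 \left(-24759\right) = -39465846$)
$\frac{\sqrt{48165 + 35004}}{n} = \frac{\sqrt{48165 + 35004}}{-39465846} = \sqrt{83169} \left(- \frac{1}{39465846}\right) = 3 \sqrt{9241} \left(- \frac{1}{39465846}\right) = - \frac{\sqrt{9241}}{13155282}$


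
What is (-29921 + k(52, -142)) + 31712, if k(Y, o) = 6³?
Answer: 2007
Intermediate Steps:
k(Y, o) = 216
(-29921 + k(52, -142)) + 31712 = (-29921 + 216) + 31712 = -29705 + 31712 = 2007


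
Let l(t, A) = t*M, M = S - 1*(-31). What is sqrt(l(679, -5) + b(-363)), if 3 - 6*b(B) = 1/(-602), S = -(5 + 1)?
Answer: sqrt(55367902821)/1806 ≈ 130.29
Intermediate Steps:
S = -6 (S = -1*6 = -6)
M = 25 (M = -6 - 1*(-31) = -6 + 31 = 25)
l(t, A) = 25*t (l(t, A) = t*25 = 25*t)
b(B) = 1807/3612 (b(B) = 1/2 - 1/6/(-602) = 1/2 - 1/6*(-1/602) = 1/2 + 1/3612 = 1807/3612)
sqrt(l(679, -5) + b(-363)) = sqrt(25*679 + 1807/3612) = sqrt(16975 + 1807/3612) = sqrt(61315507/3612) = sqrt(55367902821)/1806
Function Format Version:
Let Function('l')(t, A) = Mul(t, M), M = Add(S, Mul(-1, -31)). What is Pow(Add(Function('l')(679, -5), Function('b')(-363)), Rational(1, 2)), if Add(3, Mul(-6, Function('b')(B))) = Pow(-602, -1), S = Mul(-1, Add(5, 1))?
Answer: Mul(Rational(1, 1806), Pow(55367902821, Rational(1, 2))) ≈ 130.29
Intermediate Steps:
S = -6 (S = Mul(-1, 6) = -6)
M = 25 (M = Add(-6, Mul(-1, -31)) = Add(-6, 31) = 25)
Function('l')(t, A) = Mul(25, t) (Function('l')(t, A) = Mul(t, 25) = Mul(25, t))
Function('b')(B) = Rational(1807, 3612) (Function('b')(B) = Add(Rational(1, 2), Mul(Rational(-1, 6), Pow(-602, -1))) = Add(Rational(1, 2), Mul(Rational(-1, 6), Rational(-1, 602))) = Add(Rational(1, 2), Rational(1, 3612)) = Rational(1807, 3612))
Pow(Add(Function('l')(679, -5), Function('b')(-363)), Rational(1, 2)) = Pow(Add(Mul(25, 679), Rational(1807, 3612)), Rational(1, 2)) = Pow(Add(16975, Rational(1807, 3612)), Rational(1, 2)) = Pow(Rational(61315507, 3612), Rational(1, 2)) = Mul(Rational(1, 1806), Pow(55367902821, Rational(1, 2)))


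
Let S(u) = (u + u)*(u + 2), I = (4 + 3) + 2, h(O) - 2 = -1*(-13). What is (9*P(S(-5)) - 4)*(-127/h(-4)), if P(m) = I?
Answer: -9779/15 ≈ -651.93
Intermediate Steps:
h(O) = 15 (h(O) = 2 - 1*(-13) = 2 + 13 = 15)
I = 9 (I = 7 + 2 = 9)
S(u) = 2*u*(2 + u) (S(u) = (2*u)*(2 + u) = 2*u*(2 + u))
P(m) = 9
(9*P(S(-5)) - 4)*(-127/h(-4)) = (9*9 - 4)*(-127/15) = (81 - 4)*(-127*1/15) = 77*(-127/15) = -9779/15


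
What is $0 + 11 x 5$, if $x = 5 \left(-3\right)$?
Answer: $-825$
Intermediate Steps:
$x = -15$
$0 + 11 x 5 = 0 + 11 \left(\left(-15\right) 5\right) = 0 + 11 \left(-75\right) = 0 - 825 = -825$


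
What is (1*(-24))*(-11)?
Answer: 264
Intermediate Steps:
(1*(-24))*(-11) = -24*(-11) = 264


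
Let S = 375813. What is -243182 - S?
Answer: -618995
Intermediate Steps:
-243182 - S = -243182 - 1*375813 = -243182 - 375813 = -618995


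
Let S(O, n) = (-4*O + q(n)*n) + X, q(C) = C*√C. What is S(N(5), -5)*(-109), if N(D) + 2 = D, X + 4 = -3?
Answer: 2071 - 2725*I*√5 ≈ 2071.0 - 6093.3*I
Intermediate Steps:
q(C) = C^(3/2)
X = -7 (X = -4 - 3 = -7)
N(D) = -2 + D
S(O, n) = -7 + n^(5/2) - 4*O (S(O, n) = (-4*O + n^(3/2)*n) - 7 = (-4*O + n^(5/2)) - 7 = (n^(5/2) - 4*O) - 7 = -7 + n^(5/2) - 4*O)
S(N(5), -5)*(-109) = (-7 + (-5)^(5/2) - 4*(-2 + 5))*(-109) = (-7 + 25*I*√5 - 4*3)*(-109) = (-7 + 25*I*√5 - 12)*(-109) = (-19 + 25*I*√5)*(-109) = 2071 - 2725*I*√5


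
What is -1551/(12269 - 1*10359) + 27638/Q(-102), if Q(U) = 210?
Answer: 5246287/40110 ≈ 130.80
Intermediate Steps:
-1551/(12269 - 1*10359) + 27638/Q(-102) = -1551/(12269 - 1*10359) + 27638/210 = -1551/(12269 - 10359) + 27638*(1/210) = -1551/1910 + 13819/105 = 5246287/40110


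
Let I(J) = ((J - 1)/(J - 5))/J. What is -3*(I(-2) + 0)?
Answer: 9/14 ≈ 0.64286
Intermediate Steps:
I(J) = (-1 + J)/(J*(-5 + J)) (I(J) = ((-1 + J)/(-5 + J))/J = (-1 + J)/(J*(-5 + J)))
-3*(I(-2) + 0) = -3*((-1 - 2)/((-2)*(-5 - 2)) + 0) = -3*(-1/2*(-3)/(-7) + 0) = -3*(-1/2*(-1/7)*(-3) + 0) = -3*(-3/14 + 0) = -3*(-3/14) = 9/14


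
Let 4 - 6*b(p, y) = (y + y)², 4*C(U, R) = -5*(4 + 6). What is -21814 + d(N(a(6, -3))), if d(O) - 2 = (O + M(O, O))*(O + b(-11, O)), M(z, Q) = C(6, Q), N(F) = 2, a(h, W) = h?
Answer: -21812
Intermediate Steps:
C(U, R) = -25/2 (C(U, R) = (-5*(4 + 6))/4 = (-5*10)/4 = (¼)*(-50) = -25/2)
M(z, Q) = -25/2
b(p, y) = ⅔ - 2*y²/3 (b(p, y) = ⅔ - (y + y)²/6 = ⅔ - 4*y²/6 = ⅔ - 2*y²/3)
d(O) = 2 + (-25/2 + O)*(⅔ + O - 2*O²/3) (d(O) = 2 + (O - 25/2)*(O + (⅔ - 2*O²/3)) = 2 + (-25/2 + O)*(⅔ + O - 2*O²/3))
-21814 + d(N(a(6, -3))) = -21814 + (-19/3 - 71/6*2 - ⅔*2³ + (28/3)*2²) = -21814 + (-19/3 - 71/3 - ⅔*8 + (28/3)*4) = -21814 + (-19/3 - 71/3 - 16/3 + 112/3) = -21814 + 2 = -21812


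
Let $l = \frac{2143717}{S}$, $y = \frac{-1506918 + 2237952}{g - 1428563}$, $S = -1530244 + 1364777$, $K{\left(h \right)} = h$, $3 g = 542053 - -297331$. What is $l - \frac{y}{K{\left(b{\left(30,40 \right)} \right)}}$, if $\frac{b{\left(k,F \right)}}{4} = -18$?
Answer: $- \frac{29571770796553}{2280998997740} \approx -12.964$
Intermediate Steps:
$g = \frac{839384}{3}$ ($g = \frac{542053 - -297331}{3} = \frac{542053 + 297331}{3} = \frac{1}{3} \cdot 839384 = \frac{839384}{3} \approx 2.7979 \cdot 10^{5}$)
$b{\left(k,F \right)} = -72$ ($b{\left(k,F \right)} = 4 \left(-18\right) = -72$)
$S = -165467$
$y = - \frac{2193102}{3446305}$ ($y = \frac{-1506918 + 2237952}{\frac{839384}{3} - 1428563} = \frac{731034}{- \frac{3446305}{3}} = 731034 \left(- \frac{3}{3446305}\right) = - \frac{2193102}{3446305} \approx -0.63636$)
$l = - \frac{2143717}{165467}$ ($l = \frac{2143717}{-165467} = 2143717 \left(- \frac{1}{165467}\right) = - \frac{2143717}{165467} \approx -12.956$)
$l - \frac{y}{K{\left(b{\left(30,40 \right)} \right)}} = - \frac{2143717}{165467} - - \frac{2193102}{3446305 \left(-72\right)} = - \frac{2143717}{165467} - \left(- \frac{2193102}{3446305}\right) \left(- \frac{1}{72}\right) = - \frac{2143717}{165467} - \frac{121839}{13785220} = - \frac{29571770796553}{2280998997740}$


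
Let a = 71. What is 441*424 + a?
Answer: 187055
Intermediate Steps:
441*424 + a = 441*424 + 71 = 186984 + 71 = 187055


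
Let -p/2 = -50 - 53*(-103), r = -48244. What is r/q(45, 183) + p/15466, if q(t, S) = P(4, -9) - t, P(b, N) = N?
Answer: 186389383/208791 ≈ 892.71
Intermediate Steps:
q(t, S) = -9 - t
p = -10818 (p = -2*(-50 - 53*(-103)) = -2*(-50 + 5459) = -2*5409 = -10818)
r/q(45, 183) + p/15466 = -48244/(-9 - 1*45) - 10818/15466 = -48244/(-9 - 45) - 10818*1/15466 = -48244/(-54) - 5409/7733 = -48244*(-1/54) - 5409/7733 = 24122/27 - 5409/7733 = 186389383/208791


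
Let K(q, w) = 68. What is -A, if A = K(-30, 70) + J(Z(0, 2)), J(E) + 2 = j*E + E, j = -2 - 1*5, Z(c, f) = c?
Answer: -66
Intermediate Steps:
j = -7 (j = -2 - 5 = -7)
J(E) = -2 - 6*E (J(E) = -2 + (-7*E + E) = -2 - 6*E)
A = 66 (A = 68 + (-2 - 6*0) = 68 + (-2 + 0) = 68 - 2 = 66)
-A = -1*66 = -66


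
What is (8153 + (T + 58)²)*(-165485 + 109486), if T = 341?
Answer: -9371656646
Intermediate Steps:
(8153 + (T + 58)²)*(-165485 + 109486) = (8153 + (341 + 58)²)*(-165485 + 109486) = (8153 + 399²)*(-55999) = (8153 + 159201)*(-55999) = 167354*(-55999) = -9371656646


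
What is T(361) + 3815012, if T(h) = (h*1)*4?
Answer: 3816456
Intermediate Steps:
T(h) = 4*h (T(h) = h*4 = 4*h)
T(361) + 3815012 = 4*361 + 3815012 = 1444 + 3815012 = 3816456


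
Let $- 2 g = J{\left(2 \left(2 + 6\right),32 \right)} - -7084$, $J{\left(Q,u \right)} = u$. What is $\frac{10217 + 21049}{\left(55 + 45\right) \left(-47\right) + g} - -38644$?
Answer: $\frac{159545443}{4129} \approx 38640.0$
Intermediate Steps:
$g = -3558$ ($g = - \frac{32 - -7084}{2} = - \frac{32 + 7084}{2} = \left(- \frac{1}{2}\right) 7116 = -3558$)
$\frac{10217 + 21049}{\left(55 + 45\right) \left(-47\right) + g} - -38644 = \frac{10217 + 21049}{\left(55 + 45\right) \left(-47\right) - 3558} - -38644 = \frac{31266}{100 \left(-47\right) - 3558} + 38644 = \frac{31266}{-4700 - 3558} + 38644 = \frac{31266}{-8258} + 38644 = 31266 \left(- \frac{1}{8258}\right) + 38644 = - \frac{15633}{4129} + 38644 = \frac{159545443}{4129}$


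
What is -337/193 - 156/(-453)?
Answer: -40851/29143 ≈ -1.4017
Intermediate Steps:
-337/193 - 156/(-453) = -337*1/193 - 156*(-1/453) = -337/193 + 52/151 = -40851/29143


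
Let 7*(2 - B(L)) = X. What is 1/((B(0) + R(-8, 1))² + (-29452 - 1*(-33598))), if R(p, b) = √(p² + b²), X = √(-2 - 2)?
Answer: 49/(203154 + (14 - 2*I + 7*√65)²) ≈ 0.00023545 + 3.1876e-7*I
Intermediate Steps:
X = 2*I (X = √(-4) = 2*I ≈ 2.0*I)
R(p, b) = √(b² + p²)
B(L) = 2 - 2*I/7
1/((B(0) + R(-8, 1))² + (-29452 - 1*(-33598))) = 1/(((2 - 2*I/7) + √(1² + (-8)²))² + (-29452 - 1*(-33598))) = 1/(((2 - 2*I/7) + √(1 + 64))² + (-29452 + 33598)) = 1/(((2 - 2*I/7) + √65)² + 4146) = 1/((2 + √65 - 2*I/7)² + 4146) = 1/(4146 + (2 + √65 - 2*I/7)²)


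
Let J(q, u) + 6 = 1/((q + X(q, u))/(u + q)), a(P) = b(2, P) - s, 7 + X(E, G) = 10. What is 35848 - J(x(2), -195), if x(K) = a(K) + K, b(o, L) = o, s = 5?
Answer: 35952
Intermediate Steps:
X(E, G) = 3 (X(E, G) = -7 + 10 = 3)
a(P) = -3 (a(P) = 2 - 1*5 = 2 - 5 = -3)
x(K) = -3 + K
J(q, u) = -6 + (q + u)/(3 + q) (J(q, u) = -6 + 1/((q + 3)/(u + q)) = -6 + 1/((3 + q)/(q + u)) = -6 + (q + u)/(3 + q))
35848 - J(x(2), -195) = 35848 - (-18 - 195 - 5*(-3 + 2))/(3 + (-3 + 2)) = 35848 - (-18 - 195 - 5*(-1))/(3 - 1) = 35848 - (-18 - 195 + 5)/2 = 35848 - (-208)/2 = 35848 - 1*(-104) = 35848 + 104 = 35952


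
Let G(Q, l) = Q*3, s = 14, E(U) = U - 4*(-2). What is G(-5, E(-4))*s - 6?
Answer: -216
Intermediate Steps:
E(U) = 8 + U (E(U) = U + 8 = 8 + U)
G(Q, l) = 3*Q
G(-5, E(-4))*s - 6 = (3*(-5))*14 - 6 = -15*14 - 6 = -210 - 6 = -216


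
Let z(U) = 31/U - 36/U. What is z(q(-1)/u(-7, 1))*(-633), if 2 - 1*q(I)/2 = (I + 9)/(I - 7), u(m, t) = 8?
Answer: 4220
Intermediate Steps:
q(I) = 4 - 2*(9 + I)/(-7 + I) (q(I) = 4 - 2*(I + 9)/(I - 7) = 4 - 2*(9 + I)/(-7 + I))
z(U) = -5/U
z(q(-1)/u(-7, 1))*(-633) = -5*4*(-7 - 1)/(-23 - 1)*(-633) = -5/((2*(-24)/(-8))*(⅛))*(-633) = -5/((2*(-⅛)*(-24))*(⅛))*(-633) = -5/(6*(⅛))*(-633) = -5/¾*(-633) = -5*4/3*(-633) = -20/3*(-633) = 4220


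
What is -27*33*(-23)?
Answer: 20493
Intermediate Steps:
-27*33*(-23) = -891*(-23) = 20493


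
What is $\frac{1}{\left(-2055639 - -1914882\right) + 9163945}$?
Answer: $\frac{1}{9023188} \approx 1.1083 \cdot 10^{-7}$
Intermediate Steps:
$\frac{1}{\left(-2055639 - -1914882\right) + 9163945} = \frac{1}{\left(-2055639 + 1914882\right) + 9163945} = \frac{1}{-140757 + 9163945} = \frac{1}{9023188}$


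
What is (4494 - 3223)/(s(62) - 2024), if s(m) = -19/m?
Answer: -78802/125507 ≈ -0.62787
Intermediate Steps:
(4494 - 3223)/(s(62) - 2024) = (4494 - 3223)/(-19/62 - 2024) = 1271/(-19*1/62 - 2024) = 1271/(-19/62 - 2024) = 1271/(-125507/62) = 1271*(-62/125507) = -78802/125507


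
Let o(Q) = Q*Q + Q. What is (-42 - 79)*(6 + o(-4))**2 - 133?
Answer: -39337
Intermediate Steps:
o(Q) = Q + Q**2 (o(Q) = Q**2 + Q = Q + Q**2)
(-42 - 79)*(6 + o(-4))**2 - 133 = (-42 - 79)*(6 - 4*(1 - 4))**2 - 133 = -121*(6 - 4*(-3))**2 - 133 = -121*(6 + 12)**2 - 133 = -121*18**2 - 133 = -121*324 - 133 = -39204 - 133 = -39337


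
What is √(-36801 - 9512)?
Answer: I*√46313 ≈ 215.2*I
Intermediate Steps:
√(-36801 - 9512) = √(-46313) = I*√46313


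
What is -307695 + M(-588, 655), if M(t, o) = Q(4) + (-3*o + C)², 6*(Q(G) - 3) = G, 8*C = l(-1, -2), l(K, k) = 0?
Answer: 10660601/3 ≈ 3.5535e+6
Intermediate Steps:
C = 0 (C = (⅛)*0 = 0)
Q(G) = 3 + G/6
M(t, o) = 11/3 + 9*o² (M(t, o) = (3 + (⅙)*4) + (-3*o + 0)² = (3 + ⅔) + (-3*o)² = 11/3 + 9*o²)
-307695 + M(-588, 655) = -307695 + (11/3 + 9*655²) = -307695 + (11/3 + 9*429025) = -307695 + (11/3 + 3861225) = -307695 + 11583686/3 = 10660601/3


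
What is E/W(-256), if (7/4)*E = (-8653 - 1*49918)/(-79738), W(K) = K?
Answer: -58571/35722624 ≈ -0.0016396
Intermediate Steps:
E = 117142/279083 (E = 4*((-8653 - 1*49918)/(-79738))/7 = 4*((-8653 - 49918)*(-1/79738))/7 = 4*(-58571*(-1/79738))/7 = (4/7)*(58571/79738) = 117142/279083 ≈ 0.41974)
E/W(-256) = (117142/279083)/(-256) = (117142/279083)*(-1/256) = -58571/35722624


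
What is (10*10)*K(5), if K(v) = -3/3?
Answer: -100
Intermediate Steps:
K(v) = -1 (K(v) = -3*⅓ = -1)
(10*10)*K(5) = (10*10)*(-1) = 100*(-1) = -100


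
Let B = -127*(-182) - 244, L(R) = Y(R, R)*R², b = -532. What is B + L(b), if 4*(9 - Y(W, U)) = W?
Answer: 40212278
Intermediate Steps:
Y(W, U) = 9 - W/4
L(R) = R²*(9 - R/4) (L(R) = (9 - R/4)*R² = R²*(9 - R/4))
B = 22870 (B = 23114 - 244 = 22870)
B + L(b) = 22870 + (¼)*(-532)²*(36 - 1*(-532)) = 22870 + (¼)*283024*(36 + 532) = 22870 + (¼)*283024*568 = 22870 + 40189408 = 40212278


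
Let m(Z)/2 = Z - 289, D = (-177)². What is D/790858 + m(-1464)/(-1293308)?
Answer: 5411349310/127852872283 ≈ 0.042325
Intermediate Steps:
D = 31329
m(Z) = -578 + 2*Z (m(Z) = 2*(Z - 289) = 2*(-289 + Z) = -578 + 2*Z)
D/790858 + m(-1464)/(-1293308) = 31329/790858 + (-578 + 2*(-1464))/(-1293308) = 31329*(1/790858) + (-578 - 2928)*(-1/1293308) = 31329/790858 - 3506*(-1/1293308) = 31329/790858 + 1753/646654 = 5411349310/127852872283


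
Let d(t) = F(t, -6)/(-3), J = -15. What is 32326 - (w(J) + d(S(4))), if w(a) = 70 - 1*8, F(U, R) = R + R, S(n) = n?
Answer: 32260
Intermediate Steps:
F(U, R) = 2*R
w(a) = 62 (w(a) = 70 - 8 = 62)
d(t) = 4 (d(t) = (2*(-6))/(-3) = -12*(-⅓) = 4)
32326 - (w(J) + d(S(4))) = 32326 - (62 + 4) = 32326 - 1*66 = 32326 - 66 = 32260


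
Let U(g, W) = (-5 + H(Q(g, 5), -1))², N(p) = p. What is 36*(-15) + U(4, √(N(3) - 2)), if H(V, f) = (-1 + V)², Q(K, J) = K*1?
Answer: -524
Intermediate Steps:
Q(K, J) = K
U(g, W) = (-5 + (-1 + g)²)²
36*(-15) + U(4, √(N(3) - 2)) = 36*(-15) + (-5 + (-1 + 4)²)² = -540 + (-5 + 3²)² = -540 + (-5 + 9)² = -540 + 4² = -540 + 16 = -524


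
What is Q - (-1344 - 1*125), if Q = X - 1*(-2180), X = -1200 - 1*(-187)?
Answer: 2636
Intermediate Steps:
X = -1013 (X = -1200 + 187 = -1013)
Q = 1167 (Q = -1013 - 1*(-2180) = -1013 + 2180 = 1167)
Q - (-1344 - 1*125) = 1167 - (-1344 - 1*125) = 1167 - (-1344 - 125) = 1167 - 1*(-1469) = 1167 + 1469 = 2636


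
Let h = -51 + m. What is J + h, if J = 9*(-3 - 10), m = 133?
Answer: -35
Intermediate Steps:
h = 82 (h = -51 + 133 = 82)
J = -117 (J = 9*(-13) = -117)
J + h = -117 + 82 = -35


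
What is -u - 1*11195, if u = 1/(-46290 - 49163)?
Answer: -1068596334/95453 ≈ -11195.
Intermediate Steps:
u = -1/95453 (u = 1/(-95453) = -1/95453 ≈ -1.0476e-5)
-u - 1*11195 = -1*(-1/95453) - 1*11195 = 1/95453 - 11195 = -1068596334/95453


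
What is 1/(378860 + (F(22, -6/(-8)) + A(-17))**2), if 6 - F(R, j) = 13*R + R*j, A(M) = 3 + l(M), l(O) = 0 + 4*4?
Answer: 4/1823465 ≈ 2.1936e-6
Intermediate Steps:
l(O) = 16 (l(O) = 0 + 16 = 16)
A(M) = 19 (A(M) = 3 + 16 = 19)
F(R, j) = 6 - 13*R - R*j (F(R, j) = 6 - (13*R + R*j) = 6 + (-13*R - R*j) = 6 - 13*R - R*j)
1/(378860 + (F(22, -6/(-8)) + A(-17))**2) = 1/(378860 + ((6 - 13*22 - 1*22*(-6/(-8))) + 19)**2) = 1/(378860 + ((6 - 286 - 1*22*(-6*(-1/8))) + 19)**2) = 1/(378860 + ((6 - 286 - 1*22*3/4) + 19)**2) = 1/(378860 + ((6 - 286 - 33/2) + 19)**2) = 1/(378860 + (-593/2 + 19)**2) = 1/(378860 + (-555/2)**2) = 1/(378860 + 308025/4) = 1/(1823465/4) = 4/1823465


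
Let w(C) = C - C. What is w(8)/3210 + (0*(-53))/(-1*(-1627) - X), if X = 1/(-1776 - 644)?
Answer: 0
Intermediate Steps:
w(C) = 0
X = -1/2420 (X = 1/(-2420) = -1/2420 ≈ -0.00041322)
w(8)/3210 + (0*(-53))/(-1*(-1627) - X) = 0/3210 + (0*(-53))/(-1*(-1627) - 1*(-1/2420)) = 0*(1/3210) + 0/(1627 + 1/2420) = 0 + 0/(3937341/2420) = 0 + 0*(2420/3937341) = 0 + 0 = 0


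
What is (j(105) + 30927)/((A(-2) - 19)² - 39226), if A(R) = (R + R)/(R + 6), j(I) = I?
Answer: -1724/2157 ≈ -0.79926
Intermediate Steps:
A(R) = 2*R/(6 + R) (A(R) = (2*R)/(6 + R) = 2*R/(6 + R))
(j(105) + 30927)/((A(-2) - 19)² - 39226) = (105 + 30927)/((2*(-2)/(6 - 2) - 19)² - 39226) = 31032/((2*(-2)/4 - 19)² - 39226) = 31032/((2*(-2)*(¼) - 19)² - 39226) = 31032/((-1 - 19)² - 39226) = 31032/((-20)² - 39226) = 31032/(400 - 39226) = 31032/(-38826) = 31032*(-1/38826) = -1724/2157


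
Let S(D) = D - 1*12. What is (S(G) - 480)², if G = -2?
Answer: 244036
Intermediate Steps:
S(D) = -12 + D (S(D) = D - 12 = -12 + D)
(S(G) - 480)² = ((-12 - 2) - 480)² = (-14 - 480)² = (-494)² = 244036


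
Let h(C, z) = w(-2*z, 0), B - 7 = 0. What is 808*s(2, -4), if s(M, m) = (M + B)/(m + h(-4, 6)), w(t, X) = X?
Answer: -1818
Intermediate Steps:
B = 7 (B = 7 + 0 = 7)
h(C, z) = 0
s(M, m) = (7 + M)/m (s(M, m) = (M + 7)/(m + 0) = (7 + M)/m)
808*s(2, -4) = 808*((7 + 2)/(-4)) = 808*(-1/4*9) = 808*(-9/4) = -1818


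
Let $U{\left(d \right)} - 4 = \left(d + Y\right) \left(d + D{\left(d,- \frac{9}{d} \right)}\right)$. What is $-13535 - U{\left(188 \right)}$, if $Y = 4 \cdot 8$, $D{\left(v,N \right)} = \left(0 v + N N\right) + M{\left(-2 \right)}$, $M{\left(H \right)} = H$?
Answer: $- \frac{481204179}{8836} \approx -54460.0$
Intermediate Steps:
$D{\left(v,N \right)} = -2 + N^{2}$ ($D{\left(v,N \right)} = \left(0 v + N N\right) - 2 = \left(0 + N^{2}\right) - 2 = N^{2} - 2 = -2 + N^{2}$)
$Y = 32$
$U{\left(d \right)} = 4 + \left(32 + d\right) \left(-2 + d + \frac{81}{d^{2}}\right)$ ($U{\left(d \right)} = 4 + \left(d + 32\right) \left(d + \left(-2 + \left(- \frac{9}{d}\right)^{2}\right)\right) = 4 + \left(32 + d\right) \left(d - \left(2 - \frac{81}{d^{2}}\right)\right) = 4 + \left(32 + d\right) \left(-2 + d + \frac{81}{d^{2}}\right)$)
$-13535 - U{\left(188 \right)} = -13535 - \left(-60 + 188^{2} + 30 \cdot 188 + \frac{81}{188} + \frac{2592}{35344}\right) = -13535 - \left(-60 + 35344 + 5640 + 81 \cdot \frac{1}{188} + 2592 \cdot \frac{1}{35344}\right) = -13535 - \left(-60 + 35344 + 5640 + \frac{81}{188} + \frac{162}{2209}\right) = -13535 - \frac{361608919}{8836} = - \frac{481204179}{8836}$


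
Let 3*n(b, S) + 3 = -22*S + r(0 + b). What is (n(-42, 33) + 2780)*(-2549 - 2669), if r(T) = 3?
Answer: -13243284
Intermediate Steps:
n(b, S) = -22*S/3 (n(b, S) = -1 + (-22*S + 3)/3 = -1 + (3 - 22*S)/3 = -1 + (1 - 22*S/3) = -22*S/3)
(n(-42, 33) + 2780)*(-2549 - 2669) = (-22/3*33 + 2780)*(-2549 - 2669) = (-242 + 2780)*(-5218) = 2538*(-5218) = -13243284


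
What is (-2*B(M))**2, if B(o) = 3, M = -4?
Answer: 36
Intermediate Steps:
(-2*B(M))**2 = (-2*3)**2 = (-6)**2 = 36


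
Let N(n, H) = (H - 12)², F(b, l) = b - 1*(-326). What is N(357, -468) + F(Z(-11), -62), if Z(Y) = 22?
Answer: 230748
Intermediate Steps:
F(b, l) = 326 + b (F(b, l) = b + 326 = 326 + b)
N(n, H) = (-12 + H)²
N(357, -468) + F(Z(-11), -62) = (-12 - 468)² + (326 + 22) = (-480)² + 348 = 230400 + 348 = 230748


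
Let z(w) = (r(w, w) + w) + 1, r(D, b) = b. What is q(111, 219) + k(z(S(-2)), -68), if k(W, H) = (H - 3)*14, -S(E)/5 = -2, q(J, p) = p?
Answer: -775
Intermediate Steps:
S(E) = 10 (S(E) = -5*(-2) = 10)
z(w) = 1 + 2*w (z(w) = (w + w) + 1 = 2*w + 1 = 1 + 2*w)
k(W, H) = -42 + 14*H (k(W, H) = (-3 + H)*14 = -42 + 14*H)
q(111, 219) + k(z(S(-2)), -68) = 219 + (-42 + 14*(-68)) = 219 + (-42 - 952) = 219 - 994 = -775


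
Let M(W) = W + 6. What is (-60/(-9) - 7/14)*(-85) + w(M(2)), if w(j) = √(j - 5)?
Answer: -3145/6 + √3 ≈ -522.43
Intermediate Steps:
M(W) = 6 + W
w(j) = √(-5 + j)
(-60/(-9) - 7/14)*(-85) + w(M(2)) = (-60/(-9) - 7/14)*(-85) + √(-5 + (6 + 2)) = (-60*(-⅑) - 7*1/14)*(-85) + √(-5 + 8) = (20/3 - ½)*(-85) + √3 = (37/6)*(-85) + √3 = -3145/6 + √3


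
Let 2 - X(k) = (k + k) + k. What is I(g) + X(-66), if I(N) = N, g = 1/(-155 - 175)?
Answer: 65999/330 ≈ 200.00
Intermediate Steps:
g = -1/330 (g = 1/(-330) = -1/330 ≈ -0.0030303)
X(k) = 2 - 3*k (X(k) = 2 - ((k + k) + k) = 2 - (2*k + k) = 2 - 3*k)
I(g) + X(-66) = -1/330 + (2 - 3*(-66)) = -1/330 + (2 + 198) = -1/330 + 200 = 65999/330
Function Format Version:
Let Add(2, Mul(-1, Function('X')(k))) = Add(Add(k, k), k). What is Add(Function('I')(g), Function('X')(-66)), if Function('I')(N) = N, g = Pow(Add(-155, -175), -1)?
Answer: Rational(65999, 330) ≈ 200.00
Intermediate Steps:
g = Rational(-1, 330) (g = Pow(-330, -1) = Rational(-1, 330) ≈ -0.0030303)
Function('X')(k) = Add(2, Mul(-3, k)) (Function('X')(k) = Add(2, Mul(-1, Add(Add(k, k), k))) = Add(2, Mul(-1, Add(Mul(2, k), k))) = Add(2, Mul(-1, Mul(3, k))) = Add(2, Mul(-3, k)))
Add(Function('I')(g), Function('X')(-66)) = Add(Rational(-1, 330), Add(2, Mul(-3, -66))) = Add(Rational(-1, 330), Add(2, 198)) = Add(Rational(-1, 330), 200) = Rational(65999, 330)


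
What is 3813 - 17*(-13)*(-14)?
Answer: 719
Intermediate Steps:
3813 - 17*(-13)*(-14) = 3813 + 221*(-14) = 3813 - 3094 = 719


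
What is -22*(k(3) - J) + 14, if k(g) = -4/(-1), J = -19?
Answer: -492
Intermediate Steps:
k(g) = 4 (k(g) = -4*(-1) = 4)
-22*(k(3) - J) + 14 = -22*(4 - 1*(-19)) + 14 = -22*(4 + 19) + 14 = -22*23 + 14 = -506 + 14 = -492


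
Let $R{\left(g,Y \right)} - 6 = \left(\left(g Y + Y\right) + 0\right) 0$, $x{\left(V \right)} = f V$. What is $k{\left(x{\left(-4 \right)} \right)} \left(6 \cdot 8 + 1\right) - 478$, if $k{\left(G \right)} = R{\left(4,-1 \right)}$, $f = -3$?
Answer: $-184$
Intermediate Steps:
$x{\left(V \right)} = - 3 V$
$R{\left(g,Y \right)} = 6$ ($R{\left(g,Y \right)} = 6 + \left(\left(g Y + Y\right) + 0\right) 0 = 6 + \left(\left(Y g + Y\right) + 0\right) 0 = 6 + \left(\left(Y + Y g\right) + 0\right) 0 = 6 + \left(Y + Y g\right) 0 = 6 + 0 = 6$)
$k{\left(G \right)} = 6$
$k{\left(x{\left(-4 \right)} \right)} \left(6 \cdot 8 + 1\right) - 478 = 6 \left(6 \cdot 8 + 1\right) - 478 = 6 \left(48 + 1\right) - 478 = 6 \cdot 49 - 478 = 294 - 478 = -184$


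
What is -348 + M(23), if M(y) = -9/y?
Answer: -8013/23 ≈ -348.39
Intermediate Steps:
-348 + M(23) = -348 - 9/23 = -8013/23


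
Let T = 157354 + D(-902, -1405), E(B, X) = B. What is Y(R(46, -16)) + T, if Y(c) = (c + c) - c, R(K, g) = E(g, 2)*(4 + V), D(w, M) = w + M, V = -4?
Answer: 155047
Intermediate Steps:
D(w, M) = M + w
R(K, g) = 0 (R(K, g) = g*(4 - 4) = g*0 = 0)
T = 155047 (T = 157354 + (-1405 - 902) = 157354 - 2307 = 155047)
Y(c) = c (Y(c) = 2*c - c = c)
Y(R(46, -16)) + T = 0 + 155047 = 155047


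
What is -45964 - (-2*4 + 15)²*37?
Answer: -47777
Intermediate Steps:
-45964 - (-2*4 + 15)²*37 = -45964 - (-8 + 15)²*37 = -45964 - 7²*37 = -45964 - 49*37 = -45964 - 1*1813 = -45964 - 1813 = -47777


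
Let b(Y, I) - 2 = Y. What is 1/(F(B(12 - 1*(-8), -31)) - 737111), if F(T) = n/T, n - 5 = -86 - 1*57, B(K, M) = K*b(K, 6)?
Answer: -220/162164489 ≈ -1.3566e-6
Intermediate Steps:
b(Y, I) = 2 + Y
B(K, M) = K*(2 + K)
n = -138 (n = 5 + (-86 - 1*57) = 5 + (-86 - 57) = 5 - 143 = -138)
F(T) = -138/T
1/(F(B(12 - 1*(-8), -31)) - 737111) = 1/(-138*1/((2 + (12 - 1*(-8)))*(12 - 1*(-8))) - 737111) = 1/(-138*1/((2 + (12 + 8))*(12 + 8)) - 737111) = 1/(-138*1/(20*(2 + 20)) - 737111) = 1/(-138/(20*22) - 737111) = 1/(-138/440 - 737111) = 1/(-138*1/440 - 737111) = 1/(-69/220 - 737111) = 1/(-162164489/220) = -220/162164489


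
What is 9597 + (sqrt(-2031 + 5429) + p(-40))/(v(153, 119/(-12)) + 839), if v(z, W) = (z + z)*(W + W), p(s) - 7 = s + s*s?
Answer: 50190743/5230 - sqrt(3398)/5230 ≈ 9596.7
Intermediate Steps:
p(s) = 7 + s + s**2 (p(s) = 7 + (s + s*s) = 7 + (s + s**2) = 7 + s + s**2)
v(z, W) = 4*W*z (v(z, W) = (2*z)*(2*W) = 4*W*z)
9597 + (sqrt(-2031 + 5429) + p(-40))/(v(153, 119/(-12)) + 839) = 9597 + (sqrt(-2031 + 5429) + (7 - 40 + (-40)**2))/(4*(119/(-12))*153 + 839) = 9597 + (sqrt(3398) + (7 - 40 + 1600))/(4*(119*(-1/12))*153 + 839) = 9597 + (sqrt(3398) + 1567)/(4*(-119/12)*153 + 839) = 9597 + (1567 + sqrt(3398))/(-6069 + 839) = 9597 + (1567 + sqrt(3398))/(-5230) = 9597 + (1567 + sqrt(3398))*(-1/5230) = 9597 + (-1567/5230 - sqrt(3398)/5230) = 50190743/5230 - sqrt(3398)/5230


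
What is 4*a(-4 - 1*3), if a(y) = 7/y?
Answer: -4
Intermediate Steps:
4*a(-4 - 1*3) = 4*(7/(-4 - 1*3)) = 4*(7/(-4 - 3)) = 4*(7/(-7)) = 4*(7*(-⅐)) = 4*(-1) = -4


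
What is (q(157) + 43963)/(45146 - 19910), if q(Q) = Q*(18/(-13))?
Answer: 568693/328068 ≈ 1.7335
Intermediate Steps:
q(Q) = -18*Q/13 (q(Q) = Q*(18*(-1/13)) = Q*(-18/13) = -18*Q/13)
(q(157) + 43963)/(45146 - 19910) = (-18/13*157 + 43963)/(45146 - 19910) = (-2826/13 + 43963)/25236 = (568693/13)*(1/25236) = 568693/328068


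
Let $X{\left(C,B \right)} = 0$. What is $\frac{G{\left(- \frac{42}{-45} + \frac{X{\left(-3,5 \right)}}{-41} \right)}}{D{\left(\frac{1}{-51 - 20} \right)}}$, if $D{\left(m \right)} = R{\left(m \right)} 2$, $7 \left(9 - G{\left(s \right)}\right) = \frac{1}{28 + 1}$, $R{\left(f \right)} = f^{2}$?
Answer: $\frac{4602433}{203} \approx 22672.0$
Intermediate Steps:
$G{\left(s \right)} = \frac{1826}{203}$ ($G{\left(s \right)} = 9 - \frac{1}{7 \left(28 + 1\right)} = 9 - \frac{1}{7 \cdot 29} = 9 - \frac{1}{203} = \frac{1826}{203}$)
$D{\left(m \right)} = 2 m^{2}$ ($D{\left(m \right)} = m^{2} \cdot 2 = 2 m^{2}$)
$\frac{G{\left(- \frac{42}{-45} + \frac{X{\left(-3,5 \right)}}{-41} \right)}}{D{\left(\frac{1}{-51 - 20} \right)}} = \frac{1826}{203 \cdot 2 \left(\frac{1}{-51 - 20}\right)^{2}} = \frac{1826}{203 \cdot 2 \left(\frac{1}{-71}\right)^{2}} = \frac{1826}{203 \cdot 2 \left(- \frac{1}{71}\right)^{2}} = \frac{1826}{203 \cdot 2 \cdot \frac{1}{5041}} = \frac{1826}{203 \cdot \frac{2}{5041}} = \frac{1826}{203} \cdot \frac{5041}{2} = \frac{4602433}{203}$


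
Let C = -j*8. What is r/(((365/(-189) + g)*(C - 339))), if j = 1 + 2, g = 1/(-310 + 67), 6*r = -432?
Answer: -10206/99583 ≈ -0.10249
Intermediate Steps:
r = -72 (r = (⅙)*(-432) = -72)
g = -1/243 (g = 1/(-243) = -1/243 ≈ -0.0041152)
j = 3
C = -24 (C = -1*3*8 = -3*8 = -24)
r/(((365/(-189) + g)*(C - 339))) = -72*1/((-24 - 339)*(365/(-189) - 1/243)) = -72*(-1/(363*(365*(-1/189) - 1/243))) = -72*(-1/(363*(-365/189 - 1/243))) = -72/((-3292/1701*(-363))) = -72/398332/567 = -72*567/398332 = -10206/99583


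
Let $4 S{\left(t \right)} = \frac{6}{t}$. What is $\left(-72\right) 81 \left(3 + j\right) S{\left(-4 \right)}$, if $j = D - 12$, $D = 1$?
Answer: $-17496$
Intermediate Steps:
$S{\left(t \right)} = \frac{3}{2 t}$ ($S{\left(t \right)} = \frac{6 \frac{1}{t}}{4} = \frac{3}{2 t}$)
$j = -11$ ($j = 1 - 12 = -11$)
$\left(-72\right) 81 \left(3 + j\right) S{\left(-4 \right)} = \left(-72\right) 81 \left(3 - 11\right) \frac{3}{2 \left(-4\right)} = - 5832 \left(- 8 \cdot \frac{3}{2} \left(- \frac{1}{4}\right)\right) = - 5832 \left(\left(-8\right) \left(- \frac{3}{8}\right)\right) = \left(-5832\right) 3 = -17496$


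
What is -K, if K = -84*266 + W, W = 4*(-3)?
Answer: 22356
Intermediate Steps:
W = -12
K = -22356 (K = -84*266 - 12 = -22344 - 12 = -22356)
-K = -1*(-22356) = 22356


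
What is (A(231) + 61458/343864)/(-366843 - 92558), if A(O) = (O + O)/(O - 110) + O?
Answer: -444438375/868843060052 ≈ -0.00051153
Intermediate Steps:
A(O) = O + 2*O/(-110 + O) (A(O) = (2*O)/(-110 + O) + O = 2*O/(-110 + O) + O = O + 2*O/(-110 + O))
(A(231) + 61458/343864)/(-366843 - 92558) = (231*(-108 + 231)/(-110 + 231) + 61458/343864)/(-366843 - 92558) = (231*123/121 + 61458*(1/343864))/(-459401) = (231*(1/121)*123 + 30729/171932)*(-1/459401) = (2583/11 + 30729/171932)*(-1/459401) = (444438375/1891252)*(-1/459401) = -444438375/868843060052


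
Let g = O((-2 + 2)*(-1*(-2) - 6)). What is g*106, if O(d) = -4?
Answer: -424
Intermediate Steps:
g = -4
g*106 = -4*106 = -424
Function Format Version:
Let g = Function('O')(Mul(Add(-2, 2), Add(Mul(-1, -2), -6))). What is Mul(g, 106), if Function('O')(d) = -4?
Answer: -424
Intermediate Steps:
g = -4
Mul(g, 106) = Mul(-4, 106) = -424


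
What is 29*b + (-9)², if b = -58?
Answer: -1601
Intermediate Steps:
29*b + (-9)² = 29*(-58) + (-9)² = -1682 + 81 = -1601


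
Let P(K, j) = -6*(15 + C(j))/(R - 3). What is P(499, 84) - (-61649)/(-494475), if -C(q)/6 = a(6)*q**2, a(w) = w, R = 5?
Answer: 376791371776/494475 ≈ 7.6200e+5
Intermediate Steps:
C(q) = -36*q**2
P(K, j) = -45 + 108*j**2 (P(K, j) = -6*(15 - 36*j**2)/(5 - 3) = -6*(15 - 36*j**2)/2 = -6*(15/2 - 18*j**2) = -45 + 108*j**2)
P(499, 84) - (-61649)/(-494475) = (-45 + 108*84**2) - (-61649)/(-494475) = (-45 + 108*7056) - (-61649)*(-1)/494475 = (-45 + 762048) - 1*61649/494475 = 762003 - 61649/494475 = 376791371776/494475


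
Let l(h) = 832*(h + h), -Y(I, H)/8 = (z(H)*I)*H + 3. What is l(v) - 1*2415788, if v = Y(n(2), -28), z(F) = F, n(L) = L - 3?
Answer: 7980884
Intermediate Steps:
n(L) = -3 + L
Y(I, H) = -24 - 8*I*H² (Y(I, H) = -8*((H*I)*H + 3) = -8*(I*H² + 3) = -8*(3 + I*H²) = -24 - 8*I*H²)
v = 6248 (v = -24 - 8*(-3 + 2)*(-28)² = -24 - 8*(-1)*784 = -24 + 6272 = 6248)
l(h) = 1664*h (l(h) = 832*(2*h) = 1664*h)
l(v) - 1*2415788 = 1664*6248 - 1*2415788 = 10396672 - 2415788 = 7980884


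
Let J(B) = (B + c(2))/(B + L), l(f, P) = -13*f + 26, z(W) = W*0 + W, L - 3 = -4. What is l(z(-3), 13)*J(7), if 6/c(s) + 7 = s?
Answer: 377/6 ≈ 62.833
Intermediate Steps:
L = -1 (L = 3 - 4 = -1)
c(s) = 6/(-7 + s)
z(W) = W (z(W) = 0 + W = W)
l(f, P) = 26 - 13*f
J(B) = (-6/5 + B)/(-1 + B) (J(B) = (B + 6/(-7 + 2))/(B - 1) = (B + 6/(-5))/(-1 + B) = (B + 6*(-⅕))/(-1 + B) = (B - 6/5)/(-1 + B) = (-6/5 + B)/(-1 + B))
l(z(-3), 13)*J(7) = (26 - 13*(-3))*((-6/5 + 7)/(-1 + 7)) = (26 + 39)*((29/5)/6) = 65*((⅙)*(29/5)) = 65*(29/30) = 377/6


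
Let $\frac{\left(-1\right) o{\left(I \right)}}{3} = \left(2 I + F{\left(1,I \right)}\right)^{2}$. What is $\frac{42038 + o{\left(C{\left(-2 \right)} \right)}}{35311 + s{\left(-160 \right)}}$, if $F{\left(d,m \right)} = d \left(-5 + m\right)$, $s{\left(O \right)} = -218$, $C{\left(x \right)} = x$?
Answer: $\frac{41675}{35093} \approx 1.1876$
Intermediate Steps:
$o{\left(I \right)} = - 3 \left(-5 + 3 I\right)^{2}$ ($o{\left(I \right)} = - 3 \left(2 I + 1 \left(-5 + I\right)\right)^{2} = - 3 \left(2 I + \left(-5 + I\right)\right)^{2} = - 3 \left(-5 + 3 I\right)^{2}$)
$\frac{42038 + o{\left(C{\left(-2 \right)} \right)}}{35311 + s{\left(-160 \right)}} = \frac{42038 - 3 \left(-5 + 3 \left(-2\right)\right)^{2}}{35311 - 218} = \frac{42038 - 3 \left(-5 - 6\right)^{2}}{35093} = \left(42038 - 3 \left(-11\right)^{2}\right) \frac{1}{35093} = \left(42038 - 363\right) \frac{1}{35093} = 41675 \cdot \frac{1}{35093} = \frac{41675}{35093}$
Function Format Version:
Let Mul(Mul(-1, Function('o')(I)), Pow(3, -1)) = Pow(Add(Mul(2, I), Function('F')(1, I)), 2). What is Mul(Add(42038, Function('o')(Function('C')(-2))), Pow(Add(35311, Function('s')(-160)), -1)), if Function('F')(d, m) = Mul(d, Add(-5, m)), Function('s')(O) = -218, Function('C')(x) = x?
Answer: Rational(41675, 35093) ≈ 1.1876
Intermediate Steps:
Function('o')(I) = Mul(-3, Pow(Add(-5, Mul(3, I)), 2)) (Function('o')(I) = Mul(-3, Pow(Add(Mul(2, I), Mul(1, Add(-5, I))), 2)) = Mul(-3, Pow(Add(Mul(2, I), Add(-5, I)), 2)) = Mul(-3, Pow(Add(-5, Mul(3, I)), 2)))
Mul(Add(42038, Function('o')(Function('C')(-2))), Pow(Add(35311, Function('s')(-160)), -1)) = Mul(Add(42038, Mul(-3, Pow(Add(-5, Mul(3, -2)), 2))), Pow(Add(35311, -218), -1)) = Mul(Add(42038, Mul(-3, Pow(Add(-5, -6), 2))), Pow(35093, -1)) = Mul(Add(42038, Mul(-3, Pow(-11, 2))), Rational(1, 35093)) = Mul(Add(42038, Mul(-3, 121)), Rational(1, 35093)) = Mul(Add(42038, -363), Rational(1, 35093)) = Mul(41675, Rational(1, 35093)) = Rational(41675, 35093)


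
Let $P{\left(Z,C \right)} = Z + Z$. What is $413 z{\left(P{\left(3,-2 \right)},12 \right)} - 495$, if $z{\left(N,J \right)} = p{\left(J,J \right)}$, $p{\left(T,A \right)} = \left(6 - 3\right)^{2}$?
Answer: $3222$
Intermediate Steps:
$p{\left(T,A \right)} = 9$ ($p{\left(T,A \right)} = 3^{2} = 9$)
$P{\left(Z,C \right)} = 2 Z$
$z{\left(N,J \right)} = 9$
$413 z{\left(P{\left(3,-2 \right)},12 \right)} - 495 = 413 \cdot 9 - 495 = 3717 - 495 = 3222$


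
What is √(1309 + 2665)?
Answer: √3974 ≈ 63.040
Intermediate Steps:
√(1309 + 2665) = √3974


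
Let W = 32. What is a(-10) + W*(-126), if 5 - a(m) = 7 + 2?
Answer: -4036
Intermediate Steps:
a(m) = -4 (a(m) = 5 - (7 + 2) = 5 - 1*9 = 5 - 9 = -4)
a(-10) + W*(-126) = -4 + 32*(-126) = -4 - 4032 = -4036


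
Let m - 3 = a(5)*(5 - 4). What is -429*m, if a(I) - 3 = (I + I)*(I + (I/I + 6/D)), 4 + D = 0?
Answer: -21879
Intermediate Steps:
D = -4 (D = -4 + 0 = -4)
a(I) = 3 + 2*I*(-½ + I) (a(I) = 3 + (I + I)*(I + (I/I + 6/(-4))) = 3 + (2*I)*(I + (1 + 6*(-¼))) = 3 + (2*I)*(I + (1 - 3/2)) = 3 + (2*I)*(I - ½) = 3 + (2*I)*(-½ + I) = 3 + 2*I*(-½ + I))
m = 51 (m = 3 + (3 - 1*5 + 2*5²)*(5 - 4) = 3 + (3 - 5 + 2*25)*1 = 3 + (3 - 5 + 50)*1 = 3 + 48*1 = 3 + 48 = 51)
-429*m = -429*51 = -21879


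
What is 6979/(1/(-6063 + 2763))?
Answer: -23030700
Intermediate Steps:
6979/(1/(-6063 + 2763)) = 6979/(1/(-3300)) = 6979/(-1/3300) = 6979*(-3300) = -23030700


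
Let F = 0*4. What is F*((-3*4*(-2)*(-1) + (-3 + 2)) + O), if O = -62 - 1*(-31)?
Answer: 0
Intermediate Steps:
F = 0
O = -31 (O = -62 + 31 = -31)
F*((-3*4*(-2)*(-1) + (-3 + 2)) + O) = 0*((-3*4*(-2)*(-1) + (-3 + 2)) - 31) = 0*((-(-24)*(-1) - 1) - 31) = 0*((-3*8 - 1) - 31) = 0*((-24 - 1) - 31) = 0*(-25 - 31) = 0*(-56) = 0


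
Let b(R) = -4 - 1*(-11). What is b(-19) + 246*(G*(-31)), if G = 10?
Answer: -76253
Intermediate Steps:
b(R) = 7 (b(R) = -4 + 11 = 7)
b(-19) + 246*(G*(-31)) = 7 + 246*(10*(-31)) = 7 + 246*(-310) = 7 - 76260 = -76253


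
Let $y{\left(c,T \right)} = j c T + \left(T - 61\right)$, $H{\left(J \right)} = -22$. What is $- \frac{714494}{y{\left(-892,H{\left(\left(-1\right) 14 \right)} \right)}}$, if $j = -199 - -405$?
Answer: $- \frac{714494}{4042461} \approx -0.17675$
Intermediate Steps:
$j = 206$ ($j = -199 + 405 = 206$)
$y{\left(c,T \right)} = -61 + T + 206 T c$ ($y{\left(c,T \right)} = 206 c T + \left(T - 61\right) = 206 T c + \left(-61 + T\right) = -61 + T + 206 T c$)
$- \frac{714494}{y{\left(-892,H{\left(\left(-1\right) 14 \right)} \right)}} = - \frac{714494}{-61 - 22 + 206 \left(-22\right) \left(-892\right)} = - \frac{714494}{-61 - 22 + 4042544} = - \frac{714494}{4042461}$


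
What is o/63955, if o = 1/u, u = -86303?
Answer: -1/5519508365 ≈ -1.8118e-10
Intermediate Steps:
o = -1/86303 (o = 1/(-86303) = -1/86303 ≈ -1.1587e-5)
o/63955 = -1/86303/63955 = -1/86303*1/63955 = -1/5519508365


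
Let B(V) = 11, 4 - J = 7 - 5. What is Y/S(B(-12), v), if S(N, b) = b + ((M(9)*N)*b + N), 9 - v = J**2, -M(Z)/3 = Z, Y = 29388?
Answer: -29388/1469 ≈ -20.005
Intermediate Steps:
M(Z) = -3*Z
J = 2 (J = 4 - (7 - 5) = 4 - 1*2 = 4 - 2 = 2)
v = 5 (v = 9 - 1*2**2 = 9 - 1*4 = 9 - 4 = 5)
S(N, b) = N + b - 27*N*b (S(N, b) = b + (((-3*9)*N)*b + N) = b + ((-27*N)*b + N) = b + (-27*N*b + N) = b + (N - 27*N*b) = N + b - 27*N*b)
Y/S(B(-12), v) = 29388/(11 + 5 - 27*11*5) = 29388/(11 + 5 - 1485) = 29388/(-1469) = 29388*(-1/1469) = -29388/1469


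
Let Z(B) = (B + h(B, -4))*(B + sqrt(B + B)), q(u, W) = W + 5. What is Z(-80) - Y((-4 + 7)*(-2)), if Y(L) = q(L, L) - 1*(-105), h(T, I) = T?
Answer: 12696 - 640*I*sqrt(10) ≈ 12696.0 - 2023.9*I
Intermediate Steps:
q(u, W) = 5 + W
Y(L) = 110 + L (Y(L) = (5 + L) - 1*(-105) = (5 + L) + 105 = 110 + L)
Z(B) = 2*B*(B + sqrt(2)*sqrt(B)) (Z(B) = (B + B)*(B + sqrt(B + B)) = (2*B)*(B + sqrt(2*B)) = (2*B)*(B + sqrt(2)*sqrt(B)) = 2*B*(B + sqrt(2)*sqrt(B)))
Z(-80) - Y((-4 + 7)*(-2)) = (2*(-80)**2 + 2*sqrt(2)*(-80)**(3/2)) - (110 + (-4 + 7)*(-2)) = (2*6400 + 2*sqrt(2)*(-320*I*sqrt(5))) - (110 + 3*(-2)) = (12800 - 640*I*sqrt(10)) - (110 - 6) = (12800 - 640*I*sqrt(10)) - 1*104 = (12800 - 640*I*sqrt(10)) - 104 = 12696 - 640*I*sqrt(10)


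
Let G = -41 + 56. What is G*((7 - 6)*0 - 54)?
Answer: -810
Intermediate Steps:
G = 15
G*((7 - 6)*0 - 54) = 15*((7 - 6)*0 - 54) = 15*(1*0 - 54) = 15*(0 - 54) = 15*(-54) = -810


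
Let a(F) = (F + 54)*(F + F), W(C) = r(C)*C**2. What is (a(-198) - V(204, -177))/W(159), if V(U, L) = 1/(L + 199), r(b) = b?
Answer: 1254527/88432938 ≈ 0.014186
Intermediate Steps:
V(U, L) = 1/(199 + L)
W(C) = C**3 (W(C) = C*C**2 = C**3)
a(F) = 2*F*(54 + F) (a(F) = (54 + F)*(2*F) = 2*F*(54 + F))
(a(-198) - V(204, -177))/W(159) = (2*(-198)*(54 - 198) - 1/(199 - 177))/(159**3) = (2*(-198)*(-144) - 1/22)/4019679 = (57024 - 1*1/22)*(1/4019679) = (57024 - 1/22)*(1/4019679) = (1254527/22)*(1/4019679) = 1254527/88432938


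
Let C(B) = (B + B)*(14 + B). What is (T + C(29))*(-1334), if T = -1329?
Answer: -1554110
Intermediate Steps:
C(B) = 2*B*(14 + B) (C(B) = (2*B)*(14 + B) = 2*B*(14 + B))
(T + C(29))*(-1334) = (-1329 + 2*29*(14 + 29))*(-1334) = (-1329 + 2*29*43)*(-1334) = (-1329 + 2494)*(-1334) = 1165*(-1334) = -1554110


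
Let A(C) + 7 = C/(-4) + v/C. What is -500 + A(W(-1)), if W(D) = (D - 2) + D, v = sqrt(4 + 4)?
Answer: -506 - sqrt(2)/2 ≈ -506.71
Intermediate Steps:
v = 2*sqrt(2) (v = sqrt(8) = 2*sqrt(2) ≈ 2.8284)
W(D) = -2 + 2*D (W(D) = (-2 + D) + D = -2 + 2*D)
A(C) = -7 - C/4 + 2*sqrt(2)/C (A(C) = -7 + (C/(-4) + (2*sqrt(2))/C) = -7 + (C*(-1/4) + 2*sqrt(2)/C) = -7 + (-C/4 + 2*sqrt(2)/C) = -7 - C/4 + 2*sqrt(2)/C)
-500 + A(W(-1)) = -500 + (-7 - (-2 + 2*(-1))/4 + 2*sqrt(2)/(-2 + 2*(-1))) = -500 + (-7 - (-2 - 2)/4 + 2*sqrt(2)/(-2 - 2)) = -500 + (-7 - 1/4*(-4) + 2*sqrt(2)/(-4)) = -500 + (-7 + 1 + 2*sqrt(2)*(-1/4)) = -500 + (-7 + 1 - sqrt(2)/2) = -500 + (-6 - sqrt(2)/2) = -506 - sqrt(2)/2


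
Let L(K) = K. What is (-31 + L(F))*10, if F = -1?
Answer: -320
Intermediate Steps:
(-31 + L(F))*10 = (-31 - 1)*10 = -32*10 = -320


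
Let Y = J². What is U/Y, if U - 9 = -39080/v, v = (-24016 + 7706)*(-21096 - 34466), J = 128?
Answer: 407795345/742372327424 ≈ 0.00054931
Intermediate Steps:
v = 906216220 (v = -16310*(-55562) = 906216220)
Y = 16384 (Y = 128² = 16384)
U = 407795345/45310811 (U = 9 - 39080/906216220 = 9 - 39080*1/906216220 = 9 - 1954/45310811 = 407795345/45310811 ≈ 9.0000)
U/Y = (407795345/45310811)/16384 = (407795345/45310811)*(1/16384) = 407795345/742372327424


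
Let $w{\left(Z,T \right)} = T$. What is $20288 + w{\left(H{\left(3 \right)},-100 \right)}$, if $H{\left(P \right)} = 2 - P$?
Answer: $20188$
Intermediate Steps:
$20288 + w{\left(H{\left(3 \right)},-100 \right)} = 20288 - 100 = 20188$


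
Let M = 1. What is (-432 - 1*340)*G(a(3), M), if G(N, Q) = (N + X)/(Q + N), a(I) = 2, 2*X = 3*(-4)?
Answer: 3088/3 ≈ 1029.3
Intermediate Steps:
X = -6 (X = (3*(-4))/2 = (½)*(-12) = -6)
G(N, Q) = (-6 + N)/(N + Q) (G(N, Q) = (N - 6)/(Q + N) = (-6 + N)/(N + Q))
(-432 - 1*340)*G(a(3), M) = (-432 - 1*340)*((-6 + 2)/(2 + 1)) = (-432 - 340)*(-4/3) = -772*(-4)/3 = -772*(-4/3) = 3088/3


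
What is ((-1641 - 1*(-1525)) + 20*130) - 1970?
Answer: 514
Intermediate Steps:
((-1641 - 1*(-1525)) + 20*130) - 1970 = ((-1641 + 1525) + 2600) - 1970 = (-116 + 2600) - 1970 = 2484 - 1970 = 514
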